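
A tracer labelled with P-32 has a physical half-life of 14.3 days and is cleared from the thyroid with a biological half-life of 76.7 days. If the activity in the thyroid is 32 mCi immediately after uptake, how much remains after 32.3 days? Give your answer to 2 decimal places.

4.99 mCi

1/t_eff = 1/t_phys + 1/t_biol = 1/14.3 + 1/76.7 = 0.082968 per day.
t_eff = 14.3 × 76.7 / (14.3 + 76.7) ≈ 12.053 days.
Remaining = 32 × (1/2)^(32.3/12.053) = 32 × (1/2)^2.6799 ≈ 4.9938 mCi.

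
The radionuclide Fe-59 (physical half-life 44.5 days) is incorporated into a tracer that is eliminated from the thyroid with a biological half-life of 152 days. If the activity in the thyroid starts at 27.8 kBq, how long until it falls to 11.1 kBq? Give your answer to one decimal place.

1/t_eff = 1/t_phys + 1/t_biol = 1/44.5 + 1/152 = 0.029051 per day.
t_eff = 44.5 × 152 / (44.5 + 152) ≈ 34.422 days.
n = log₂(27.8/11.1) ≈ 1.3245; t = 1.3245 × 34.422 ≈ 45.593 days.

45.6 days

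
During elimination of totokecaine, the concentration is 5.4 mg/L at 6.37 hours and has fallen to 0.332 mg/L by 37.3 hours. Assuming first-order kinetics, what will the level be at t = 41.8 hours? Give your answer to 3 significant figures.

0.221 mg/L

Over Δt = 37.3 − 6.37 = 30.93 hours, the level fell by a factor of 5.4/0.332 ≈ 16.265.
n = log₂(16.265) ≈ 4.0237 half-lives, so t½ = 30.93/4.0237 ≈ 7.6869 hours.
From t = 37.3 to t = 41.8: 0.332 × (1/2)^((41.8−37.3)/7.6869) ≈ 0.22126 mg/L.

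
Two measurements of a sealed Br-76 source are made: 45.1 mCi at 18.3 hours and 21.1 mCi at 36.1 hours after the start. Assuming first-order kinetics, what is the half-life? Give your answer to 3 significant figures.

Over Δt = 36.1 − 18.3 = 17.8 hours, the level fell by a factor of 45.1/21.1 ≈ 2.1374.
n = log₂(2.1374) ≈ 1.0959 half-lives, so t½ = 17.8/1.0959 ≈ 16.243 hours.

16.2 hours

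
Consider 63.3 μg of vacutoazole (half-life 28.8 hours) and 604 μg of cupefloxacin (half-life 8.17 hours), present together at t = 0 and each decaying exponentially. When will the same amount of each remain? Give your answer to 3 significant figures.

37.1 hours

Set 63.3·(1/2)^(t/28.8) = 604·(1/2)^(t/8.17).
Taking log₂: log₂(63.3/604) = t·(1/28.8 − 1/8.17).
log₂(0.1048) = -3.2543; 1/28.8 − 1/8.17 = -0.087677.
t = -3.2543 / -0.087677 ≈ 37.117 hours.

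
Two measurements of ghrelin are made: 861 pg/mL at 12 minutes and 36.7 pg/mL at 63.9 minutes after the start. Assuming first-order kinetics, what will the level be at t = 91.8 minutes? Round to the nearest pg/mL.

Over Δt = 63.9 − 12 = 51.9 minutes, the level fell by a factor of 861/36.7 ≈ 23.46.
n = log₂(23.46) ≈ 4.5522 half-lives, so t½ = 51.9/4.5522 ≈ 11.401 minutes.
From t = 63.9 to t = 91.8: 36.7 × (1/2)^((91.8−63.9)/11.401) ≈ 6.7299 pg/mL.

7 pg/mL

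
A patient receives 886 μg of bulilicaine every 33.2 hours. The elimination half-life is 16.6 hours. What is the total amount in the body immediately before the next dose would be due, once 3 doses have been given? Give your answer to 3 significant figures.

291 μg

The 3 doses were given 99.6, 66.4, 33.2 hours ago.
Total = 886·(1/2)^(99.6/16.6) + 886·(1/2)^(66.4/16.6) + 886·(1/2)^(33.2/16.6)
      = 13.844 + 55.375 + 221.5 ≈ 290.72 μg.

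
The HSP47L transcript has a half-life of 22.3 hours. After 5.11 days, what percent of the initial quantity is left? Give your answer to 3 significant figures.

2.21%

5.11 days = 122.64 hours.
n = 122.64/22.3 ≈ 5.4996 half-lives.
Fraction remaining = (1/2)^5.4996 ≈ 0.022104, i.e. 2.2104%.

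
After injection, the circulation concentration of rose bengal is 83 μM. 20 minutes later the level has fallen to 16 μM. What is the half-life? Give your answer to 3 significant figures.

8.42 minutes

A/A₀ = 16/83 ≈ 0.19277.
n = log₂(5.1875) ≈ 2.375 half-lives elapsed in 20 minutes.
t½ = 20/2.375 ≈ 8.4209 minutes.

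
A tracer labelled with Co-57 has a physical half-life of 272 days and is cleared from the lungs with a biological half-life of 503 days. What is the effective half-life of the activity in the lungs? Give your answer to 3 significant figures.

177 days

1/t_eff = 1/t_phys + 1/t_biol = 1/272 + 1/503 = 0.0056645 per day.
t_eff = 272 × 503 / (272 + 503) ≈ 176.54 days.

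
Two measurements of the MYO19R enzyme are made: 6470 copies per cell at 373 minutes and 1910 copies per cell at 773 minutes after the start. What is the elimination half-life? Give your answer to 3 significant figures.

227 minutes

Over Δt = 773 − 373 = 400 minutes, the level fell by a factor of 6470/1910 ≈ 3.3874.
n = log₂(3.3874) ≈ 1.7602 half-lives, so t½ = 400/1.7602 ≈ 227.25 minutes.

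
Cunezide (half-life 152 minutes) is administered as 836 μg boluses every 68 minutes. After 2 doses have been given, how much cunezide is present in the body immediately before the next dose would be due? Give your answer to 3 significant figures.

1060 μg

The 2 doses were given 136, 68 minutes ago.
Total = 836·(1/2)^(136/152) + 836·(1/2)^(68/152)
      = 449.64 + 613.11 ≈ 1062.7 μg.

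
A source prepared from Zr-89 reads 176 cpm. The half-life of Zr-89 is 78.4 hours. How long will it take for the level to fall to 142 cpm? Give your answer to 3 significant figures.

Fraction remaining = 142/176 ≈ 0.80682.
n = log₂(176/142) = ln(1.2394)/ln 2 ≈ 0.30968 half-lives.
t = n × t½ = 0.30968 × 78.4 ≈ 24.279 hours.

24.3 hours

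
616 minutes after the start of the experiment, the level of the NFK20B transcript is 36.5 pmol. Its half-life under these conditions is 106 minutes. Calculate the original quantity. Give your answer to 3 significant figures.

2050 pmol

Number of half-lives elapsed: n = 616/106 ≈ 5.8113.
A₀ = A × 2^n = 36.5 × 2^5.8113 = 36.5 × 56.154 ≈ 2049.6 pmol.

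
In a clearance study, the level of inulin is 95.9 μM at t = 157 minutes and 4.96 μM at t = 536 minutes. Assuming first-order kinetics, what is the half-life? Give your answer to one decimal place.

88.7 minutes

Over Δt = 536 − 157 = 379 minutes, the level fell by a factor of 95.9/4.96 ≈ 19.335.
n = log₂(19.335) ≈ 4.2731 half-lives, so t½ = 379/4.2731 ≈ 88.694 minutes.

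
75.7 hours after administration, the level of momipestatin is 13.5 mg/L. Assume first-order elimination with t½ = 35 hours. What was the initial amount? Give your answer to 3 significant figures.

60.5 mg/L

Number of half-lives elapsed: n = 75.7/35 ≈ 2.1629.
A₀ = A × 2^n = 13.5 × 2^2.1629 = 13.5 × 4.478 ≈ 60.453 mg/L.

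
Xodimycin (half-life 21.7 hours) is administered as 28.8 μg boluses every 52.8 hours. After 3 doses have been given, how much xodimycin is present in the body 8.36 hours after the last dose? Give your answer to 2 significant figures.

The 3 doses were given 113.96, 61.16, 8.36 hours ago.
Total = 28.8·(1/2)^(113.96/21.7) + 28.8·(1/2)^(61.16/21.7) + 28.8·(1/2)^(8.36/21.7)
      = 0.75596 + 4.0828 + 22.051 ≈ 26.889 μg.

27 μg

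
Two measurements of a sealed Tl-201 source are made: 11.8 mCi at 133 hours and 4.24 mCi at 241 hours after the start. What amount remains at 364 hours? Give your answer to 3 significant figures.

1.32 mCi

Over Δt = 241 − 133 = 108 hours, the level fell by a factor of 11.8/4.24 ≈ 2.783.
n = log₂(2.783) ≈ 1.4767 half-lives, so t½ = 108/1.4767 ≈ 73.138 hours.
From t = 241 to t = 364: 4.24 × (1/2)^((364−241)/73.138) ≈ 1.3216 mCi.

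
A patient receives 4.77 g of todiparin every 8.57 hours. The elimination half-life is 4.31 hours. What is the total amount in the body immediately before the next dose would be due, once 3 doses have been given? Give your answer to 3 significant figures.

The 3 doses were given 25.71, 17.14, 8.57 hours ago.
Total = 4.77·(1/2)^(25.71/4.31) + 4.77·(1/2)^(17.14/4.31) + 4.77·(1/2)^(8.57/4.31)
      = 0.076351 + 0.30296 + 1.2021 ≈ 1.5814 g.

1.58 g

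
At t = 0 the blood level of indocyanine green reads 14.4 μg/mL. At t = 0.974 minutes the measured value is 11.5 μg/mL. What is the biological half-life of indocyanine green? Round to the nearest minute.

3 minutes

A/A₀ = 11.5/14.4 ≈ 0.79861.
n = log₂(1.2522) ≈ 0.32443 half-lives elapsed in 0.974 minutes.
t½ = 0.974/0.32443 ≈ 3.0021 minutes.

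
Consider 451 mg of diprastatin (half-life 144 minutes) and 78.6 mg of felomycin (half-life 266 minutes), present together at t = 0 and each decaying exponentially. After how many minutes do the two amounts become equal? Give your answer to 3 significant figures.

Set 451·(1/2)^(t/144) = 78.6·(1/2)^(t/266).
Taking log₂: log₂(451/78.6) = t·(1/144 − 1/266).
log₂(5.7379) = 2.5205; 1/144 − 1/266 = 0.003185.
t = 2.5205 / 0.003185 ≈ 791.36 minutes.

791 minutes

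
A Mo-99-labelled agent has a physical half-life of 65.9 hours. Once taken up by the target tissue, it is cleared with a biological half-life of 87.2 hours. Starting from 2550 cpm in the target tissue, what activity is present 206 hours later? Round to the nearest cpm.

1/t_eff = 1/t_phys + 1/t_biol = 1/65.9 + 1/87.2 = 0.026642 per hour.
t_eff = 65.9 × 87.2 / (65.9 + 87.2) ≈ 37.534 hours.
Remaining = 2550 × (1/2)^(206/37.534) = 2550 × (1/2)^5.4883 ≈ 56.805 cpm.

57 cpm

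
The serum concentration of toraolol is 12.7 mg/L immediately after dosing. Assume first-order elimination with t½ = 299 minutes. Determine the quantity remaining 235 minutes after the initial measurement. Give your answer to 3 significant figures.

Number of half-lives: n = 235/299 ≈ 0.78595.
Remaining = 12.7 × (1/2)^0.78595 = 12.7 × 0.57997 ≈ 7.3656 mg/L.

7.37 mg/L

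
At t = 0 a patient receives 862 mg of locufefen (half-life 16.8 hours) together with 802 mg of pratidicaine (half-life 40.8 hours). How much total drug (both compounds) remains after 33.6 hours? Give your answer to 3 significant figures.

669 mg

locufefen: 862 × (1/2)^(33.6/16.8) = 862 × (1/2)^2 ≈ 215.5 mg.
pratidicaine: 802 × (1/2)^(33.6/40.8) = 802 × (1/2)^0.82353 ≈ 453.18 mg.
Total = 215.5 + 453.18 ≈ 668.68 mg.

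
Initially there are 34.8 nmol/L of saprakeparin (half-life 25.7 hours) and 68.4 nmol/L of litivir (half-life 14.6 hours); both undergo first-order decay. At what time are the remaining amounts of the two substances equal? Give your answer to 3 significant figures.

33.0 hours

Set 34.8·(1/2)^(t/25.7) = 68.4·(1/2)^(t/14.6).
Taking log₂: log₂(34.8/68.4) = t·(1/25.7 − 1/14.6).
log₂(0.50877) = -0.97491; 1/25.7 − 1/14.6 = -0.029583.
t = -0.97491 / -0.029583 ≈ 32.955 hours.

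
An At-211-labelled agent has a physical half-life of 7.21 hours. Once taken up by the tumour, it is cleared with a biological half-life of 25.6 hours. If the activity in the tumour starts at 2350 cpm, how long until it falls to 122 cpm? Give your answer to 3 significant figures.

1/t_eff = 1/t_phys + 1/t_biol = 1/7.21 + 1/25.6 = 0.17776 per hour.
t_eff = 7.21 × 25.6 / (7.21 + 25.6) ≈ 5.6256 hours.
n = log₂(2350/122) ≈ 4.2677; t = 4.2677 × 5.6256 ≈ 24.008 hours.

24.0 hours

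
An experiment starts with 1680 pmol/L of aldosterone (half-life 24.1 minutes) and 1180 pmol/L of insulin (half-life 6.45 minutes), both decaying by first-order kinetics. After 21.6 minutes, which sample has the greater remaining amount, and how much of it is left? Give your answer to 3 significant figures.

aldosterone, 903 pmol/L

aldosterone: 1680 × (1/2)^0.89627 ≈ 902.62 pmol/L.
insulin: 1180 × (1/2)^3.3488 ≈ 115.82 pmol/L.
Aldosterone has more remaining, at ≈ 902.62 pmol/L.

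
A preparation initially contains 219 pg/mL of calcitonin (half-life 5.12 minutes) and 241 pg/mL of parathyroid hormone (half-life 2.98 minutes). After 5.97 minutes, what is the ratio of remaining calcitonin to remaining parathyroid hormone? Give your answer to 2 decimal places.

1.62

calcitonin: 219 × (1/2)^(5.97/5.12) = 219 × (1/2)^1.166 ≈ 97.597 pg/mL.
parathyroid hormone: 241 × (1/2)^(5.97/2.98) = 241 × (1/2)^2.0034 ≈ 60.11 pg/mL.
Ratio ≈ 97.597 / 60.11 ≈ 1.6236.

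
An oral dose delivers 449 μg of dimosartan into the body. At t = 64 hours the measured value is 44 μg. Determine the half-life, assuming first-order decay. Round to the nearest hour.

A/A₀ = 44/449 ≈ 0.097996.
n = log₂(10.205) ≈ 3.3511 half-lives elapsed in 64 hours.
t½ = 64/3.3511 ≈ 19.098 hours.

19 hours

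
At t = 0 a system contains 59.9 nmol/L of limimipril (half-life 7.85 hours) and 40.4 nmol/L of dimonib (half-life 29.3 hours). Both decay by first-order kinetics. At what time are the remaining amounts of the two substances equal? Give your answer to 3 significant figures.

Set 59.9·(1/2)^(t/7.85) = 40.4·(1/2)^(t/29.3).
Taking log₂: log₂(59.9/40.4) = t·(1/7.85 − 1/29.3).
log₂(1.4827) = 0.5682; 1/7.85 − 1/29.3 = 0.093259.
t = 0.5682 / 0.093259 ≈ 6.0927 hours.

6.09 hours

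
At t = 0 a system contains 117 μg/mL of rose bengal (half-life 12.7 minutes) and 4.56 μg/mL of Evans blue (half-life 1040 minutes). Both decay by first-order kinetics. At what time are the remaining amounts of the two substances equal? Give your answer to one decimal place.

60.2 minutes

Set 117·(1/2)^(t/12.7) = 4.56·(1/2)^(t/1040).
Taking log₂: log₂(117/4.56) = t·(1/12.7 − 1/1040).
log₂(25.658) = 4.6813; 1/12.7 − 1/1040 = 0.077779.
t = 4.6813 / 0.077779 ≈ 60.188 minutes.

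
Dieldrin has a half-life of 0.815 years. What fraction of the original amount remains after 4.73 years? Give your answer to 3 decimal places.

0.018

n = 4.73/0.815 ≈ 5.8037 half-lives.
Fraction remaining = (1/2)^5.8037 ≈ 0.017903.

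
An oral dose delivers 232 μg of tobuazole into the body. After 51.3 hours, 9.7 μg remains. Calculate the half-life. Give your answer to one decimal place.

11.2 hours

A/A₀ = 9.7/232 ≈ 0.04181.
n = log₂(23.918) ≈ 4.58 half-lives elapsed in 51.3 hours.
t½ = 51.3/4.58 ≈ 11.201 hours.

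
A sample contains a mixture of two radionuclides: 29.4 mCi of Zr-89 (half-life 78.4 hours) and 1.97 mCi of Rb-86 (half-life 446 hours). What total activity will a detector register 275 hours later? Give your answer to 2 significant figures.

Zr-89: 29.4 × (1/2)^(275/78.4) = 29.4 × (1/2)^3.5077 ≈ 2.5849 mCi.
Rb-86: 1.97 × (1/2)^(275/446) = 1.97 × (1/2)^0.61659 ≈ 1.2849 mCi.
Total = 2.5849 + 1.2849 ≈ 3.8697 mCi.

3.9 mCi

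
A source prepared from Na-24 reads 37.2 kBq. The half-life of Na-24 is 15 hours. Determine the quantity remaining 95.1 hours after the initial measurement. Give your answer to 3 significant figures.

0.459 kBq

Number of half-lives: n = 95.1/15 ≈ 6.34.
Remaining = 37.2 × (1/2)^6.34 = 37.2 × 0.012344 ≈ 0.45921 kBq.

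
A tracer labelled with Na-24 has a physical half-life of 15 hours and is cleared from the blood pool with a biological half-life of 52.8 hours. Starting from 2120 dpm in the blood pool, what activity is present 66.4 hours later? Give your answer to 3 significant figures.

41.2 dpm

1/t_eff = 1/t_phys + 1/t_biol = 1/15 + 1/52.8 = 0.085606 per hour.
t_eff = 15 × 52.8 / (15 + 52.8) ≈ 11.681 hours.
Remaining = 2120 × (1/2)^(66.4/11.681) = 2120 × (1/2)^5.6842 ≈ 41.23 dpm.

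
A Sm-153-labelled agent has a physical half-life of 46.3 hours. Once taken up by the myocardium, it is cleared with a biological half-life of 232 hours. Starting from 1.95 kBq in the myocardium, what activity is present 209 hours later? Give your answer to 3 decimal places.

0.046 kBq

1/t_eff = 1/t_phys + 1/t_biol = 1/46.3 + 1/232 = 0.025909 per hour.
t_eff = 46.3 × 232 / (46.3 + 232) ≈ 38.597 hours.
Remaining = 1.95 × (1/2)^(209/38.597) = 1.95 × (1/2)^5.4149 ≈ 0.045707 kBq.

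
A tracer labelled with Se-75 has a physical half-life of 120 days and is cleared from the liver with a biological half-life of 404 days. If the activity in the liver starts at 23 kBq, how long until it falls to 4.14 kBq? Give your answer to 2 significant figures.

1/t_eff = 1/t_phys + 1/t_biol = 1/120 + 1/404 = 0.010809 per day.
t_eff = 120 × 404 / (120 + 404) ≈ 92.519 days.
n = log₂(23/4.14) ≈ 2.4739; t = 2.4739 × 92.519 ≈ 228.89 days.

230 days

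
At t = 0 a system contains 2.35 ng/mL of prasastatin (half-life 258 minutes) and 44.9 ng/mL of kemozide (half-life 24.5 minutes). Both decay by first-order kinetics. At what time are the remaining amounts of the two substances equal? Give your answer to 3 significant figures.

115 minutes

Set 2.35·(1/2)^(t/258) = 44.9·(1/2)^(t/24.5).
Taking log₂: log₂(2.35/44.9) = t·(1/258 − 1/24.5).
log₂(0.052339) = -4.256; 1/258 − 1/24.5 = -0.03694.
t = -4.256 / -0.03694 ≈ 115.21 minutes.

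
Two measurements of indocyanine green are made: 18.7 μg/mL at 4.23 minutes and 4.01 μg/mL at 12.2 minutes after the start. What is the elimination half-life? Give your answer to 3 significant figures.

Over Δt = 12.2 − 4.23 = 7.97 minutes, the level fell by a factor of 18.7/4.01 ≈ 4.6633.
n = log₂(4.6633) ≈ 2.2214 half-lives, so t½ = 7.97/2.2214 ≈ 3.5879 minutes.

3.59 minutes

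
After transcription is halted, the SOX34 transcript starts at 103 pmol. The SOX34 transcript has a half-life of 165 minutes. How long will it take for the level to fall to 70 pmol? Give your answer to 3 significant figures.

91.9 minutes

Fraction remaining = 70/103 ≈ 0.67961.
n = log₂(103/70) = ln(1.4714)/ln 2 ≈ 0.55722 half-lives.
t = n × t½ = 0.55722 × 165 ≈ 91.941 minutes.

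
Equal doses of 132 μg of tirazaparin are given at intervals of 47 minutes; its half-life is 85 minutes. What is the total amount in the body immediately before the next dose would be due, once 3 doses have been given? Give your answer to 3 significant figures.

The 3 doses were given 141, 94, 47 minutes ago.
Total = 132·(1/2)^(141/85) + 132·(1/2)^(94/85) + 132·(1/2)^(47/85)
      = 41.804 + 61.33 + 89.975 ≈ 193.11 μg.

193 μg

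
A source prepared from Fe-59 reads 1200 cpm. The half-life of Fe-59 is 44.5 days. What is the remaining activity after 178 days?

75 cpm

Elapsed time is 4 half-lives (178/44.5).
Each half-life halves the amount: 1200 × (1/2)^4 = 1200/16 = 75 cpm.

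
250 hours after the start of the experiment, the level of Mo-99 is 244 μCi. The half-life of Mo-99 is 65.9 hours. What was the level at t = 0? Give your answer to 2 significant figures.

Number of half-lives elapsed: n = 250/65.9 ≈ 3.7936.
A₀ = A × 2^n = 244 × 2^3.7936 = 244 × 13.867 ≈ 3383.6 μCi.

3400 μCi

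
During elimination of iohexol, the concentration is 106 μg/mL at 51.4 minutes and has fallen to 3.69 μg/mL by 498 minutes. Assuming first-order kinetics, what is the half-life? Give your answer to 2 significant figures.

Over Δt = 498 − 51.4 = 446.6 minutes, the level fell by a factor of 106/3.69 ≈ 28.726.
n = log₂(28.726) ≈ 4.8443 half-lives, so t½ = 446.6/4.8443 ≈ 92.191 minutes.

92 minutes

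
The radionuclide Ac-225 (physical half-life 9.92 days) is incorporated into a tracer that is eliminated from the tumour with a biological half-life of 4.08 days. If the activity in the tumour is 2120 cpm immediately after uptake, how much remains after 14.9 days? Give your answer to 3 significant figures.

59.5 cpm

1/t_eff = 1/t_phys + 1/t_biol = 1/9.92 + 1/4.08 = 0.3459 per day.
t_eff = 9.92 × 4.08 / (9.92 + 4.08) ≈ 2.891 days.
Remaining = 2120 × (1/2)^(14.9/2.891) = 2120 × (1/2)^5.154 ≈ 59.543 cpm.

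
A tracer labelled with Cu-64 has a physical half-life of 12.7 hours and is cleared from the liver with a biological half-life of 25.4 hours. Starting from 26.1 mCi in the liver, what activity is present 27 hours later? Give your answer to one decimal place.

2.9 mCi

1/t_eff = 1/t_phys + 1/t_biol = 1/12.7 + 1/25.4 = 0.11811 per hour.
t_eff = 12.7 × 25.4 / (12.7 + 25.4) ≈ 8.4667 hours.
Remaining = 26.1 × (1/2)^(27/8.4667) = 26.1 × (1/2)^3.189 ≈ 2.862 mCi.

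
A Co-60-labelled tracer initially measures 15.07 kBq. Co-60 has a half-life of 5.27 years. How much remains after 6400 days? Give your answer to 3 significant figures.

Convert the elapsed time: 6400 days = 17.5342 years.
Number of half-lives: n = 17.5342/5.27 ≈ 3.3272.
Remaining = 15.07 × (1/2)^3.3272 = 15.07 × 0.099637 ≈ 1.5015 kBq.

1.50 kBq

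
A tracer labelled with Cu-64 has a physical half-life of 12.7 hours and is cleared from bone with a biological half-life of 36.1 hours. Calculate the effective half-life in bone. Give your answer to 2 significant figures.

9.4 hours

1/t_eff = 1/t_phys + 1/t_biol = 1/12.7 + 1/36.1 = 0.10644 per hour.
t_eff = 12.7 × 36.1 / (12.7 + 36.1) ≈ 9.3949 hours.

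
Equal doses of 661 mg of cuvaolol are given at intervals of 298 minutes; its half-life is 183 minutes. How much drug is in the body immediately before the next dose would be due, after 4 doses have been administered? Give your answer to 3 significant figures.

The 4 doses were given 1192, 894, 596, 298 minutes ago.
Total = 661·(1/2)^(1192/183) + 661·(1/2)^(894/183) + 661·(1/2)^(596/183) + 661·(1/2)^(298/183)
      = 7.2343 + 22.366 + 69.151 + 213.8 ≈ 312.55 mg.

313 mg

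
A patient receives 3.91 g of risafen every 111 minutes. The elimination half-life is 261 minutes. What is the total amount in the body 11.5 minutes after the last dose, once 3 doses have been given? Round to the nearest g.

The 3 doses were given 233.5, 122.5, 11.5 minutes ago.
Total = 3.91·(1/2)^(233.5/261) + 3.91·(1/2)^(122.5/261) + 3.91·(1/2)^(11.5/261)
      = 2.1031 + 2.8242 + 3.7924 ≈ 8.7197 g.

9 g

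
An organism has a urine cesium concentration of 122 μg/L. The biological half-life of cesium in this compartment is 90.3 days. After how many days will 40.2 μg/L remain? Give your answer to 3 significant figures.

145 days

Fraction remaining = 40.2/122 ≈ 0.32951.
n = log₂(122/40.2) = ln(3.0348)/ln 2 ≈ 1.6016 half-lives.
t = n × t½ = 1.6016 × 90.3 ≈ 144.63 days.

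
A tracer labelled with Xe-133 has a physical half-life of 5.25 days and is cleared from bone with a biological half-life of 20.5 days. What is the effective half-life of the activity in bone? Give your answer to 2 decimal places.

1/t_eff = 1/t_phys + 1/t_biol = 1/5.25 + 1/20.5 = 0.23926 per day.
t_eff = 5.25 × 20.5 / (5.25 + 20.5) ≈ 4.1796 days.

4.18 days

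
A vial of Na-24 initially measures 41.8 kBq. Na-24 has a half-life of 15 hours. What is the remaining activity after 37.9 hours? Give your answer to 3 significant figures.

7.25 kBq

Number of half-lives: n = 37.9/15 ≈ 2.5267.
Remaining = 41.8 × (1/2)^2.5267 = 41.8 × 0.17354 ≈ 7.2539 kBq.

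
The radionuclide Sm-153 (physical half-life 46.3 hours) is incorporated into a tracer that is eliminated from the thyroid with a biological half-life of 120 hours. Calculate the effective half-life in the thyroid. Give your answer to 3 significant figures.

33.4 hours

1/t_eff = 1/t_phys + 1/t_biol = 1/46.3 + 1/120 = 0.029932 per hour.
t_eff = 46.3 × 120 / (46.3 + 120) ≈ 33.41 hours.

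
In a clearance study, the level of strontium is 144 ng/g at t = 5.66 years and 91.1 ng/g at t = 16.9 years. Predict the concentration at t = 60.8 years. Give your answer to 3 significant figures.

15.2 ng/g

Over Δt = 16.9 − 5.66 = 11.24 years, the level fell by a factor of 144/91.1 ≈ 1.5807.
n = log₂(1.5807) ≈ 0.66055 half-lives, so t½ = 11.24/0.66055 ≈ 17.016 years.
From t = 16.9 to t = 60.8: 91.1 × (1/2)^((60.8−16.9)/17.016) ≈ 15.237 ng/g.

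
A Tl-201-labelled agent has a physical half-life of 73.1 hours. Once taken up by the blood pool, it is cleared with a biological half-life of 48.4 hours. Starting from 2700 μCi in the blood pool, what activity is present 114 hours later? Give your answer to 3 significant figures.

1/t_eff = 1/t_phys + 1/t_biol = 1/73.1 + 1/48.4 = 0.034341 per hour.
t_eff = 73.1 × 48.4 / (73.1 + 48.4) ≈ 29.12 hours.
Remaining = 2700 × (1/2)^(114/29.12) = 2700 × (1/2)^3.9149 ≈ 179.01 μCi.

179 μCi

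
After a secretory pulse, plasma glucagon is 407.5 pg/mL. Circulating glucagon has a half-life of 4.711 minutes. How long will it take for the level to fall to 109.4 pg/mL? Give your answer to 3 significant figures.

8.94 minutes

Fraction remaining = 109.4/407.5 ≈ 0.26847.
n = log₂(407.5/109.4) = ln(3.7249)/ln 2 ≈ 1.8972 half-lives.
t = n × t½ = 1.8972 × 4.711 ≈ 8.9376 minutes.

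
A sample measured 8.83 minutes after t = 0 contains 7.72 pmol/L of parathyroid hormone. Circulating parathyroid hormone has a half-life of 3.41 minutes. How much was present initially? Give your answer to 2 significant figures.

46 pmol/L

Number of half-lives elapsed: n = 8.83/3.41 ≈ 2.5894.
A₀ = A × 2^n = 7.72 × 2^2.5894 = 7.72 × 6.0187 ≈ 46.464 pmol/L.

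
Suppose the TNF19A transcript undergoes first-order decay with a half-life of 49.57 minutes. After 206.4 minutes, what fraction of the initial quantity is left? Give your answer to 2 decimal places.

0.06

n = 206.4/49.57 ≈ 4.1638 half-lives.
Fraction remaining = (1/2)^4.1638 ≈ 0.055792.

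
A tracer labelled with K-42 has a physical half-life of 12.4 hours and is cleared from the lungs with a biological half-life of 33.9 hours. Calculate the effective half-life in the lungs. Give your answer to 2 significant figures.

9.1 hours

1/t_eff = 1/t_phys + 1/t_biol = 1/12.4 + 1/33.9 = 0.11014 per hour.
t_eff = 12.4 × 33.9 / (12.4 + 33.9) ≈ 9.079 hours.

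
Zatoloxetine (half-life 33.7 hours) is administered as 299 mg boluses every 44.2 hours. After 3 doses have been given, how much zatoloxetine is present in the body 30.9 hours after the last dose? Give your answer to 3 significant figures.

The 3 doses were given 119.3, 75.1, 30.9 hours ago.
Total = 299·(1/2)^(119.3/33.7) + 299·(1/2)^(75.1/33.7) + 299·(1/2)^(30.9/33.7)
      = 25.704 + 63.801 + 158.36 ≈ 247.87 mg.

248 mg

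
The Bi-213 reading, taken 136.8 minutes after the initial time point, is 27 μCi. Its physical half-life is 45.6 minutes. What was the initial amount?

216 μCi

Number of half-lives elapsed: n = 136.8/45.6 ≈ 3.
A₀ = A × 2^n = 27 × 2^3 = 27 × 8 ≈ 216 μCi.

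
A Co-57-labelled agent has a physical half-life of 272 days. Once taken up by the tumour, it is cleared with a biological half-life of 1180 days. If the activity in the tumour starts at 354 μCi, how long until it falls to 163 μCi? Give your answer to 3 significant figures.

1/t_eff = 1/t_phys + 1/t_biol = 1/272 + 1/1180 = 0.0045239 per day.
t_eff = 272 × 1180 / (272 + 1180) ≈ 221.05 days.
n = log₂(354/163) ≈ 1.1189; t = 1.1189 × 221.05 ≈ 247.32 days.

247 days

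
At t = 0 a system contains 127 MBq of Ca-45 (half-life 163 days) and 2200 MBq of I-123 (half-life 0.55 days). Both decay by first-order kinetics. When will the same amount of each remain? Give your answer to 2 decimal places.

2.27 days

Set 127·(1/2)^(t/163) = 2200·(1/2)^(t/0.55).
Taking log₂: log₂(127/2200) = t·(1/163 − 1/0.55).
log₂(0.057727) = -4.1146; 1/163 − 1/0.55 = -1.812.
t = -4.1146 / -1.812 ≈ 2.2707 days.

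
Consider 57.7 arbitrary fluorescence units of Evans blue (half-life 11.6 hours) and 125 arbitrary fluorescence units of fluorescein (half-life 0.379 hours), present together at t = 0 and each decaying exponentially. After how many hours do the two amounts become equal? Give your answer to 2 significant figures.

0.44 hours

Set 57.7·(1/2)^(t/11.6) = 125·(1/2)^(t/0.379).
Taking log₂: log₂(57.7/125) = t·(1/11.6 − 1/0.379).
log₂(0.4616) = -1.1153; 1/11.6 − 1/0.379 = -2.5523.
t = -1.1153 / -2.5523 ≈ 0.43697 hours.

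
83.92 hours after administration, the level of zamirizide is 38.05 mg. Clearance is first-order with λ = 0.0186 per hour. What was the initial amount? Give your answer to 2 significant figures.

180 mg

t½ = ln 2 / λ = 0.69315 / 0.0186 ≈ 37.266 hours.
Number of half-lives elapsed: n = 83.92/37.266 ≈ 2.2519.
A₀ = A × 2^n = 38.05 × 2^2.2519 = 38.05 × 4.7632 ≈ 181.24 mg.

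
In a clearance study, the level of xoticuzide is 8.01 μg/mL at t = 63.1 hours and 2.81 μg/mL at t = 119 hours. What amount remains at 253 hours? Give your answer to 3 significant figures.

Over Δt = 119 − 63.1 = 55.9 hours, the level fell by a factor of 8.01/2.81 ≈ 2.8505.
n = log₂(2.8505) ≈ 1.5112 half-lives, so t½ = 55.9/1.5112 ≈ 36.99 hours.
From t = 119 to t = 253: 2.81 × (1/2)^((253−119)/36.99) ≈ 0.22813 μg/mL.

0.228 μg/mL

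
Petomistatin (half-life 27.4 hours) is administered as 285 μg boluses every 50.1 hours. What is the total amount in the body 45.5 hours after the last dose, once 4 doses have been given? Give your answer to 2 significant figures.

120 μg

The 4 doses were given 195.8, 145.7, 95.6, 45.5 hours ago.
Total = 285·(1/2)^(195.8/27.4) + 285·(1/2)^(145.7/27.4) + 285·(1/2)^(95.6/27.4) + 285·(1/2)^(45.5/27.4)
      = 2.0123 + 7.1468 + 25.383 + 90.149 ≈ 124.69 μg.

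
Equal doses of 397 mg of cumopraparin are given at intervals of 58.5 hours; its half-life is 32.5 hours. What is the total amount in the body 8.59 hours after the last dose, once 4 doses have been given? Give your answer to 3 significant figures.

The 4 doses were given 184.09, 125.59, 67.09, 8.59 hours ago.
Total = 397·(1/2)^(184.09/32.5) + 397·(1/2)^(125.59/32.5) + 397·(1/2)^(67.09/32.5) + 397·(1/2)^(8.59/32.5)
      = 7.8282 + 27.26 + 94.923 + 330.54 ≈ 460.55 mg.

461 mg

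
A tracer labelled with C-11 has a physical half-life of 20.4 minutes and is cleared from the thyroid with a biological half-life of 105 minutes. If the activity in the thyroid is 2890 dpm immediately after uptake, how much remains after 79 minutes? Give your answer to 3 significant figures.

1/t_eff = 1/t_phys + 1/t_biol = 1/20.4 + 1/105 = 0.058543 per minute.
t_eff = 20.4 × 105 / (20.4 + 105) ≈ 17.081 minutes.
Remaining = 2890 × (1/2)^(79/17.081) = 2890 × (1/2)^4.6249 ≈ 117.13 dpm.

117 dpm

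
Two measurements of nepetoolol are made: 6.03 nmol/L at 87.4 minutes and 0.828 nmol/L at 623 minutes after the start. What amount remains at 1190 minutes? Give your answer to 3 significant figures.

0.101 nmol/L

Over Δt = 623 − 87.4 = 535.6 minutes, the level fell by a factor of 6.03/0.828 ≈ 7.2826.
n = log₂(7.2826) ≈ 2.8645 half-lives, so t½ = 535.6/2.8645 ≈ 186.98 minutes.
From t = 623 to t = 1190: 0.828 × (1/2)^((1190−623)/186.98) ≈ 0.1012 nmol/L.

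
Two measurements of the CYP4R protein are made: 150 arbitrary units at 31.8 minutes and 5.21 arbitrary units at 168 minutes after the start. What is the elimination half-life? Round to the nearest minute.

28 minutes

Over Δt = 168 − 31.8 = 136.2 minutes, the level fell by a factor of 150/5.21 ≈ 28.791.
n = log₂(28.791) ≈ 4.8475 half-lives, so t½ = 136.2/4.8475 ≈ 28.097 minutes.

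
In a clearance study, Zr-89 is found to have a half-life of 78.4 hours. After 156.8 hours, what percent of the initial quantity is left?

25%

n = 156.8/78.4 ≈ 2 half-lives.
Fraction remaining = (1/2)^2 ≈ 0.25, i.e. 25%.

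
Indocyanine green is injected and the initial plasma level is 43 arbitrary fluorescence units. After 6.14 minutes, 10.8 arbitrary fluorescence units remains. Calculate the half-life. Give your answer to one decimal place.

3.1 minutes

A/A₀ = 10.8/43 ≈ 0.25116.
n = log₂(3.9815) ≈ 1.9933 half-lives elapsed in 6.14 minutes.
t½ = 6.14/1.9933 ≈ 3.0803 minutes.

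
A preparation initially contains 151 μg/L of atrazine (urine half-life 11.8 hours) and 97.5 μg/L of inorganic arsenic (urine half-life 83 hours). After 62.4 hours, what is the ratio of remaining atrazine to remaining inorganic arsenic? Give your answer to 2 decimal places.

atrazine: 151 × (1/2)^(62.4/11.8) = 151 × (1/2)^5.2881 ≈ 3.8645 μg/L.
inorganic arsenic: 97.5 × (1/2)^(62.4/83) = 97.5 × (1/2)^0.75181 ≈ 57.901 μg/L.
Ratio ≈ 3.8645 / 57.901 ≈ 0.066742.

0.07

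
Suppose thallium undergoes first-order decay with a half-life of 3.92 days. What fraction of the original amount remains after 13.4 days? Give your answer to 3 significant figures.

n = 13.4/3.92 ≈ 3.4184 half-lives.
Fraction remaining = (1/2)^3.4184 ≈ 0.093534.

0.0935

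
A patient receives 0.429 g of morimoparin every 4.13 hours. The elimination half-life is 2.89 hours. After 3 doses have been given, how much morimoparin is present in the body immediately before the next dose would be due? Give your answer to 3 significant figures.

0.240 g

The 3 doses were given 12.39, 8.26, 4.13 hours ago.
Total = 0.429·(1/2)^(12.39/2.89) + 0.429·(1/2)^(8.26/2.89) + 0.429·(1/2)^(4.13/2.89)
      = 0.021973 + 0.059166 + 0.15932 ≈ 0.24046 g.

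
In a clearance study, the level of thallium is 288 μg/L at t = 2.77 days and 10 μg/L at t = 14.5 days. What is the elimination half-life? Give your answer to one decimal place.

Over Δt = 14.5 − 2.77 = 11.73 days, the level fell by a factor of 288/10 ≈ 28.8.
n = log₂(28.8) ≈ 4.848 half-lives, so t½ = 11.73/4.848 ≈ 2.4196 days.

2.4 days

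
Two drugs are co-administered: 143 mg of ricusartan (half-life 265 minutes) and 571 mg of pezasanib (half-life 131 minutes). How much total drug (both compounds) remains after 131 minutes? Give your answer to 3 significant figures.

ricusartan: 143 × (1/2)^(131/265) = 143 × (1/2)^0.49434 ≈ 101.51 mg.
pezasanib: 571 × (1/2)^(131/131) = 571 × (1/2)^1 ≈ 285.5 mg.
Total = 101.51 + 285.5 ≈ 387.01 mg.

387 mg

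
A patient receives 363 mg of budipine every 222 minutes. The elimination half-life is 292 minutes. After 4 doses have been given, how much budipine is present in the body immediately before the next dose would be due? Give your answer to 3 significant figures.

460 mg

The 4 doses were given 888, 666, 444, 222 minutes ago.
Total = 363·(1/2)^(888/292) + 363·(1/2)^(666/292) + 363·(1/2)^(444/292) + 363·(1/2)^(222/292)
      = 44.101 + 74.698 + 126.52 + 214.31 ≈ 459.63 mg.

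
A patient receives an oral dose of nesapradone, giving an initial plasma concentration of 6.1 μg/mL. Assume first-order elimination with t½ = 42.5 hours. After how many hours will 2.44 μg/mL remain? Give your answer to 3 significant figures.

Fraction remaining = 2.44/6.1 ≈ 0.4.
n = log₂(6.1/2.44) = ln(2.5)/ln 2 ≈ 1.3219 half-lives.
t = n × t½ = 1.3219 × 42.5 ≈ 56.182 hours.

56.2 hours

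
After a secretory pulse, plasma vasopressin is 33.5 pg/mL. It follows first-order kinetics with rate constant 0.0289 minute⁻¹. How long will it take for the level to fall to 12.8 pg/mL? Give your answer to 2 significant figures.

t½ = ln 2 / λ = 0.69315 / 0.0289 ≈ 23.984 minutes.
Fraction remaining = 12.8/33.5 ≈ 0.38209.
n = log₂(33.5/12.8) = ln(2.6172)/ln 2 ≈ 1.388 half-lives.
t = n × t½ = 1.388 × 23.984 ≈ 33.291 minutes.

33 minutes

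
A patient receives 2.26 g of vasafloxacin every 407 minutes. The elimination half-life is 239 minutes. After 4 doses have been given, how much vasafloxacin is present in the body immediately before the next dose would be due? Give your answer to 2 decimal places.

The 4 doses were given 1628, 1221, 814, 407 minutes ago.
Total = 2.26·(1/2)^(1628/239) + 2.26·(1/2)^(1221/239) + 2.26·(1/2)^(814/239) + 2.26·(1/2)^(407/239)
      = 0.020118 + 0.065495 + 0.21323 + 0.69419 ≈ 0.99303 g.

0.99 g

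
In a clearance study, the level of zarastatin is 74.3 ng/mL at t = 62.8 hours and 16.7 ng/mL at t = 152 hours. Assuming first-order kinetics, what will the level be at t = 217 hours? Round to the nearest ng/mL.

Over Δt = 152 − 62.8 = 89.2 hours, the level fell by a factor of 74.3/16.7 ≈ 4.4491.
n = log₂(4.4491) ≈ 2.1535 half-lives, so t½ = 89.2/2.1535 ≈ 41.421 hours.
From t = 152 to t = 217: 16.7 × (1/2)^((217−152)/41.421) ≈ 5.6276 ng/mL.

6 ng/mL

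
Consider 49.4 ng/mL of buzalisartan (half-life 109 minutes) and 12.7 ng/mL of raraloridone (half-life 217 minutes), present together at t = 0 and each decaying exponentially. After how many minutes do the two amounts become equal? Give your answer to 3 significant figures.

Set 49.4·(1/2)^(t/109) = 12.7·(1/2)^(t/217).
Taking log₂: log₂(49.4/12.7) = t·(1/109 − 1/217).
log₂(3.8898) = 1.9597; 1/109 − 1/217 = 0.004566.
t = 1.9597 / 0.004566 ≈ 429.19 minutes.

429 minutes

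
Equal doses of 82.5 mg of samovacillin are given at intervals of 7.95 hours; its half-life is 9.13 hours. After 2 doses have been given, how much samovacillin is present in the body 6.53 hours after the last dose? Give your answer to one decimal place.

77.7 mg

The 2 doses were given 14.48, 6.53 hours ago.
Total = 82.5·(1/2)^(14.48/9.13) + 82.5·(1/2)^(6.53/9.13)
      = 27.481 + 50.252 ≈ 77.732 mg.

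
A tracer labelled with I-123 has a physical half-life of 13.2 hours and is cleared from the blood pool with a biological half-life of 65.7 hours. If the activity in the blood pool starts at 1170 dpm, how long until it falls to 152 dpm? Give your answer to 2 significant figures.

1/t_eff = 1/t_phys + 1/t_biol = 1/13.2 + 1/65.7 = 0.090978 per hour.
t_eff = 13.2 × 65.7 / (13.2 + 65.7) ≈ 10.992 hours.
n = log₂(1170/152) ≈ 2.9444; t = 2.9444 × 10.992 ≈ 32.363 hours.

32 hours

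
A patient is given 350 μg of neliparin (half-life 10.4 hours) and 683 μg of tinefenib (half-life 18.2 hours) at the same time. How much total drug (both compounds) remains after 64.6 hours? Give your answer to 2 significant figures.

63 μg

neliparin: 350 × (1/2)^(64.6/10.4) = 350 × (1/2)^6.2115 ≈ 4.7229 μg.
tinefenib: 683 × (1/2)^(64.6/18.2) = 683 × (1/2)^3.5495 ≈ 58.335 μg.
Total = 4.7229 + 58.335 ≈ 63.058 μg.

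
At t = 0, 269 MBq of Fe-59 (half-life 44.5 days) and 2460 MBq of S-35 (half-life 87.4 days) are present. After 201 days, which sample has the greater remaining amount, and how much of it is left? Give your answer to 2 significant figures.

Fe-59: 269 × (1/2)^4.5169 ≈ 11.75 MBq.
S-35: 2460 × (1/2)^2.2998 ≈ 499.61 MBq.
S-35 has more remaining, at ≈ 499.61 MBq.

S-35, 500 MBq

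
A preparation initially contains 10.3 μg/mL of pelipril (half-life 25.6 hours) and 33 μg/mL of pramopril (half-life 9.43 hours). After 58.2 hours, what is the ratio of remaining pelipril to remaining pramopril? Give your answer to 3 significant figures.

4.65

pelipril: 10.3 × (1/2)^(58.2/25.6) = 10.3 × (1/2)^2.2734 ≈ 2.1304 μg/mL.
pramopril: 33 × (1/2)^(58.2/9.43) = 33 × (1/2)^6.1718 ≈ 0.45774 μg/mL.
Ratio ≈ 2.1304 / 0.45774 ≈ 4.6542.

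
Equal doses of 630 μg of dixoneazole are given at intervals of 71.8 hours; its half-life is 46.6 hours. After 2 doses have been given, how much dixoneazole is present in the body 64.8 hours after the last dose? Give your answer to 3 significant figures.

The 2 doses were given 136.6, 64.8 hours ago.
Total = 630·(1/2)^(136.6/46.6) + 630·(1/2)^(64.8/46.6)
      = 82.589 + 240.29 ≈ 322.88 μg.

323 μg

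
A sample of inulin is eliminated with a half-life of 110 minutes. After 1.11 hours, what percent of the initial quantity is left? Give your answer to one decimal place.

1.11 hours = 66.6 minutes.
n = 66.6/110 ≈ 0.60545 half-lives.
Fraction remaining = (1/2)^0.60545 ≈ 0.65726, i.e. 65.726%.

65.7%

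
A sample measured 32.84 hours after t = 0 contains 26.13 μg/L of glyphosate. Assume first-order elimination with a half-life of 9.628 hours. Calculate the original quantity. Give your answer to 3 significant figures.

278 μg/L

Number of half-lives elapsed: n = 32.84/9.628 ≈ 3.4109.
A₀ = A × 2^n = 26.13 × 2^3.4109 = 26.13 × 10.636 ≈ 277.92 μg/L.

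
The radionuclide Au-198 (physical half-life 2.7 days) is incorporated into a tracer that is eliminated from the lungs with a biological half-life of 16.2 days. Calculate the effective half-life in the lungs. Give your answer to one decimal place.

2.3 days

1/t_eff = 1/t_phys + 1/t_biol = 1/2.7 + 1/16.2 = 0.4321 per day.
t_eff = 2.7 × 16.2 / (2.7 + 16.2) ≈ 2.3143 days.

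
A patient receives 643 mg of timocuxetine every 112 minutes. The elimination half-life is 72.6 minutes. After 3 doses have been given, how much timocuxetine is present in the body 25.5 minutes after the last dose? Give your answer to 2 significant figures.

The 3 doses were given 249.5, 137.5, 25.5 minutes ago.
Total = 643·(1/2)^(249.5/72.6) + 643·(1/2)^(137.5/72.6) + 643·(1/2)^(25.5/72.6)
      = 59.385 + 173.01 + 504.05 ≈ 736.45 mg.

740 mg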